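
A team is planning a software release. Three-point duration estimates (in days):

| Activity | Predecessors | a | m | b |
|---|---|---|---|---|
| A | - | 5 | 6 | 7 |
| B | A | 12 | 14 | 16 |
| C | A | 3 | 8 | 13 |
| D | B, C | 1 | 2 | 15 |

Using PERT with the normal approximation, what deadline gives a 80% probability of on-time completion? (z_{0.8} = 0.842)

te_A = (5 + 4·6 + 7)/6 = 36/6 = 6; σ²_A = ((7−5)/6)² = 0.111
te_B = (12 + 4·14 + 16)/6 = 84/6 = 14; σ²_B = ((16−12)/6)² = 0.444
te_C = (3 + 4·8 + 13)/6 = 48/6 = 8; σ²_C = ((13−3)/6)² = 2.778
te_D = (1 + 4·2 + 15)/6 = 24/6 = 4; σ²_D = ((15−1)/6)² = 5.444

Forward pass:
ES_A = 0; EF_A = 6
ES_B = 6; EF_B = 6+14 = 20
ES_C = 6; EF_C = 6+8 = 14
ES_D = max(EF_B=20, EF_C=14) = 20; EF_D = 20+4 = 24
Expected project duration μ = 24 days. Critical path: A → B → D.

Variance along critical path = 0.111 + 0.444 + 5.444 = 6.000; σ = 2.449 days.
D = μ + z·σ = 24 + 0.842·2.449 = 26.1 days

26.1 days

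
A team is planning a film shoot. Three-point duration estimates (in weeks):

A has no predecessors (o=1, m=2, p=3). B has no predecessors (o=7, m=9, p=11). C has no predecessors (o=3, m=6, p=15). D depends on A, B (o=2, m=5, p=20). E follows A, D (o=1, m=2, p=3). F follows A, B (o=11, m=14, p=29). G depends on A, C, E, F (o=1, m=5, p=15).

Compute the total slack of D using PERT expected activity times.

te_A = (1 + 4·2 + 3)/6 = 12/6 = 2
te_B = (7 + 4·9 + 11)/6 = 54/6 = 9
te_C = (3 + 4·6 + 15)/6 = 42/6 = 7
te_D = (2 + 4·5 + 20)/6 = 42/6 = 7
te_E = (1 + 4·2 + 3)/6 = 12/6 = 2
te_F = (11 + 4·14 + 29)/6 = 96/6 = 16
te_G = (1 + 4·5 + 15)/6 = 36/6 = 6

Forward pass:
ES_A = 0; EF_A = 2
ES_B = 0; EF_B = 9
ES_C = 0; EF_C = 7
ES_D = max(EF_A=2, EF_B=9) = 9; EF_D = 9+7 = 16
ES_E = max(EF_A=2, EF_D=16) = 16; EF_E = 16+2 = 18
ES_F = max(EF_A=2, EF_B=9) = 9; EF_F = 9+16 = 25
ES_G = max(EF_A=2, EF_C=7, EF_E=18, EF_F=25) = 25; EF_G = 25+6 = 31
Expected project duration μ = 31 weeks. Critical path: B → F → G.

Backward pass:
LF_G = 31; LS_G = 31−6 = 25
LF_F = LS_G = 25; LS_F = 25−16 = 9
LF_E = LS_G = 25; LS_E = 25−2 = 23
LF_D = LS_E = 23; LS_D = 23−7 = 16
LF_C = LS_G = 25; LS_C = 25−7 = 18
LF_B = min(LS_D=16, LS_F=9) = 9; LS_B = 9−9 = 0
LF_A = min(LS_D=16, LS_E=23, LS_F=9, LS_G=25) = 9; LS_A = 9−2 = 7
Slack_D = LS_D − ES_D = 16 − 9 = 7

7 weeks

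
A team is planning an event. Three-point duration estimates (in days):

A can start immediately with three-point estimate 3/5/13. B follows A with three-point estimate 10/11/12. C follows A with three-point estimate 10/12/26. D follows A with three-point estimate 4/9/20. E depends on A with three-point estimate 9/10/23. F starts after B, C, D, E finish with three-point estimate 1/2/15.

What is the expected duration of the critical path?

24 days

te_A = (3 + 4·5 + 13)/6 = 36/6 = 6
te_B = (10 + 4·11 + 12)/6 = 66/6 = 11
te_C = (10 + 4·12 + 26)/6 = 84/6 = 14
te_D = (4 + 4·9 + 20)/6 = 60/6 = 10
te_E = (9 + 4·10 + 23)/6 = 72/6 = 12
te_F = (1 + 4·2 + 15)/6 = 24/6 = 4

Forward pass:
ES_A = 0; EF_A = 6
ES_B = 6; EF_B = 6+11 = 17
ES_C = 6; EF_C = 6+14 = 20
ES_D = 6; EF_D = 6+10 = 16
ES_E = 6; EF_E = 6+12 = 18
ES_F = max(EF_B=17, EF_C=20, EF_D=16, EF_E=18) = 20; EF_F = 20+4 = 24
Expected project duration μ = 24 days. Critical path: A → C → F.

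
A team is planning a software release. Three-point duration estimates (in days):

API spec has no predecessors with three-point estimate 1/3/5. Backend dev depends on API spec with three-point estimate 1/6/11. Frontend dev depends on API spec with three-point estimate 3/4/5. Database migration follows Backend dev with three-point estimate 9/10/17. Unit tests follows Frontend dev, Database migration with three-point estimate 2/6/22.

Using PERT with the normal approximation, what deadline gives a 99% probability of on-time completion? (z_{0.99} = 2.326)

37.3 days

te_API spec = (1 + 4·3 + 5)/6 = 18/6 = 3; σ²_API spec = ((5−1)/6)² = 0.444
te_Backend dev = (1 + 4·6 + 11)/6 = 36/6 = 6; σ²_Backend dev = ((11−1)/6)² = 2.778
te_Frontend dev = (3 + 4·4 + 5)/6 = 24/6 = 4; σ²_Frontend dev = ((5−3)/6)² = 0.111
te_Database migration = (9 + 4·10 + 17)/6 = 66/6 = 11; σ²_Database migration = ((17−9)/6)² = 1.778
te_Unit tests = (2 + 4·6 + 22)/6 = 48/6 = 8; σ²_Unit tests = ((22−2)/6)² = 11.111

Forward pass:
ES_API spec = 0; EF_API spec = 3
ES_Backend dev = 3; EF_Backend dev = 3+6 = 9
ES_Frontend dev = 3; EF_Frontend dev = 3+4 = 7
ES_Database migration = 9; EF_Database migration = 9+11 = 20
ES_Unit tests = max(EF_Frontend dev=7, EF_Database migration=20) = 20; EF_Unit tests = 20+8 = 28
Expected project duration μ = 28 days. Critical path: API spec → Backend dev → Database migration → Unit tests.

Variance along critical path = 0.444 + 2.778 + 1.778 + 11.111 = 16.111; σ = 4.014 days.
D = μ + z·σ = 28 + 2.326·4.014 = 37.3 days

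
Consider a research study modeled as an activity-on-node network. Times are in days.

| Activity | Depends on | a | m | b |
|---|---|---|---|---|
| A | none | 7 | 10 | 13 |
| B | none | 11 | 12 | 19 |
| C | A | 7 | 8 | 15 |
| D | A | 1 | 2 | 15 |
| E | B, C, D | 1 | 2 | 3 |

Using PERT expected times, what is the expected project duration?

te_A = (7 + 4·10 + 13)/6 = 60/6 = 10
te_B = (11 + 4·12 + 19)/6 = 78/6 = 13
te_C = (7 + 4·8 + 15)/6 = 54/6 = 9
te_D = (1 + 4·2 + 15)/6 = 24/6 = 4
te_E = (1 + 4·2 + 3)/6 = 12/6 = 2

Forward pass:
ES_A = 0; EF_A = 10
ES_B = 0; EF_B = 13
ES_C = 10; EF_C = 10+9 = 19
ES_D = 10; EF_D = 10+4 = 14
ES_E = max(EF_B=13, EF_C=19, EF_D=14) = 19; EF_E = 19+2 = 21
Expected project duration μ = 21 days. Critical path: A → C → E.

21 days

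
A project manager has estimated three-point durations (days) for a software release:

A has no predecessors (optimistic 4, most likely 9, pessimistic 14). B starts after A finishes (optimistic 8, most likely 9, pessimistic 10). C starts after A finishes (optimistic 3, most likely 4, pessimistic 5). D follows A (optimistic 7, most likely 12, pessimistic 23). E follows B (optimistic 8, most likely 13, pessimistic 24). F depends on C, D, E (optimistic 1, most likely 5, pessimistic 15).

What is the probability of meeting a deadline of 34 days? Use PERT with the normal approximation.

te_A = (4 + 4·9 + 14)/6 = 54/6 = 9; σ²_A = ((14−4)/6)² = 2.778
te_B = (8 + 4·9 + 10)/6 = 54/6 = 9; σ²_B = ((10−8)/6)² = 0.111
te_C = (3 + 4·4 + 5)/6 = 24/6 = 4; σ²_C = ((5−3)/6)² = 0.111
te_D = (7 + 4·12 + 23)/6 = 78/6 = 13; σ²_D = ((23−7)/6)² = 7.111
te_E = (8 + 4·13 + 24)/6 = 84/6 = 14; σ²_E = ((24−8)/6)² = 7.111
te_F = (1 + 4·5 + 15)/6 = 36/6 = 6; σ²_F = ((15−1)/6)² = 5.444

Forward pass:
ES_A = 0; EF_A = 9
ES_B = 9; EF_B = 9+9 = 18
ES_C = 9; EF_C = 9+4 = 13
ES_D = 9; EF_D = 9+13 = 22
ES_E = 18; EF_E = 18+14 = 32
ES_F = max(EF_C=13, EF_D=22, EF_E=32) = 32; EF_F = 32+6 = 38
Expected project duration μ = 38 days. Critical path: A → B → E → F.

Variance along critical path = 2.778 + 0.111 + 7.111 + 5.444 = 15.444; σ = √15.444 = 3.930 days.
Z = (34 − 38) / 3.930 = -1.018
P(T ≤ 34) = Φ(-1.018) ≈ 0.154

0.154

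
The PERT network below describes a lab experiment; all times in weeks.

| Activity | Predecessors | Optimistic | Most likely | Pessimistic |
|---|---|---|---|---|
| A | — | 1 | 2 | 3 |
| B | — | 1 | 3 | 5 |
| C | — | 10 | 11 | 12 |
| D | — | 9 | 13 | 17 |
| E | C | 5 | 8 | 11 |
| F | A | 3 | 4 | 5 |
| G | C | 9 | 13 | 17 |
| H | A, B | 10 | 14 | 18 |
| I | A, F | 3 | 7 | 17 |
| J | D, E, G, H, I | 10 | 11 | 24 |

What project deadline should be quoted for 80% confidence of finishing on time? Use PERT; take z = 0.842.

te_A = (1 + 4·2 + 3)/6 = 12/6 = 2; σ²_A = ((3−1)/6)² = 0.111
te_B = (1 + 4·3 + 5)/6 = 18/6 = 3; σ²_B = ((5−1)/6)² = 0.444
te_C = (10 + 4·11 + 12)/6 = 66/6 = 11; σ²_C = ((12−10)/6)² = 0.111
te_D = (9 + 4·13 + 17)/6 = 78/6 = 13; σ²_D = ((17−9)/6)² = 1.778
te_E = (5 + 4·8 + 11)/6 = 48/6 = 8; σ²_E = ((11−5)/6)² = 1.000
te_F = (3 + 4·4 + 5)/6 = 24/6 = 4; σ²_F = ((5−3)/6)² = 0.111
te_G = (9 + 4·13 + 17)/6 = 78/6 = 13; σ²_G = ((17−9)/6)² = 1.778
te_H = (10 + 4·14 + 18)/6 = 84/6 = 14; σ²_H = ((18−10)/6)² = 1.778
te_I = (3 + 4·7 + 17)/6 = 48/6 = 8; σ²_I = ((17−3)/6)² = 5.444
te_J = (10 + 4·11 + 24)/6 = 78/6 = 13; σ²_J = ((24−10)/6)² = 5.444

Forward pass:
ES_A = 0; EF_A = 2
ES_B = 0; EF_B = 3
ES_C = 0; EF_C = 11
ES_D = 0; EF_D = 13
ES_E = 11; EF_E = 11+8 = 19
ES_F = 2; EF_F = 2+4 = 6
ES_G = 11; EF_G = 11+13 = 24
ES_H = max(EF_A=2, EF_B=3) = 3; EF_H = 3+14 = 17
ES_I = max(EF_A=2, EF_F=6) = 6; EF_I = 6+8 = 14
ES_J = max(EF_D=13, EF_E=19, EF_G=24, EF_H=17, EF_I=14) = 24; EF_J = 24+13 = 37
Expected project duration μ = 37 weeks. Critical path: C → G → J.

Variance along critical path = 0.111 + 1.778 + 5.444 = 7.333; σ = 2.708 weeks.
D = μ + z·σ = 37 + 0.842·2.708 = 39.3 weeks

39.3 weeks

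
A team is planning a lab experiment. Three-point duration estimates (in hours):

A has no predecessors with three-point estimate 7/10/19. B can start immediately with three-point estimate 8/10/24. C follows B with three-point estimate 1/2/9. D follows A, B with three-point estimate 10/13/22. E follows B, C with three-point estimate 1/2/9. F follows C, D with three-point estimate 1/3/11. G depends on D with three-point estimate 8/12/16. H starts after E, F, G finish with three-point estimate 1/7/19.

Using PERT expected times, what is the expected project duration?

46 hours

te_A = (7 + 4·10 + 19)/6 = 66/6 = 11
te_B = (8 + 4·10 + 24)/6 = 72/6 = 12
te_C = (1 + 4·2 + 9)/6 = 18/6 = 3
te_D = (10 + 4·13 + 22)/6 = 84/6 = 14
te_E = (1 + 4·2 + 9)/6 = 18/6 = 3
te_F = (1 + 4·3 + 11)/6 = 24/6 = 4
te_G = (8 + 4·12 + 16)/6 = 72/6 = 12
te_H = (1 + 4·7 + 19)/6 = 48/6 = 8

Forward pass:
ES_A = 0; EF_A = 11
ES_B = 0; EF_B = 12
ES_C = 12; EF_C = 12+3 = 15
ES_D = max(EF_A=11, EF_B=12) = 12; EF_D = 12+14 = 26
ES_E = max(EF_B=12, EF_C=15) = 15; EF_E = 15+3 = 18
ES_F = max(EF_C=15, EF_D=26) = 26; EF_F = 26+4 = 30
ES_G = 26; EF_G = 26+12 = 38
ES_H = max(EF_E=18, EF_F=30, EF_G=38) = 38; EF_H = 38+8 = 46
Expected project duration μ = 46 hours. Critical path: B → D → G → H.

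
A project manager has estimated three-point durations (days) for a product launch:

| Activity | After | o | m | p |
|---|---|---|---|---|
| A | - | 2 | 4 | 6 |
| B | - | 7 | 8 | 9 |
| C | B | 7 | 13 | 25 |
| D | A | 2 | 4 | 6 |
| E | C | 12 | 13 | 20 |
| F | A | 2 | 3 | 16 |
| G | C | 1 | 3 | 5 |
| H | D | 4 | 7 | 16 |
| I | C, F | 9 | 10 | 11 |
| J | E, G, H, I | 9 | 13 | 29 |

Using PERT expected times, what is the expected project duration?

51 days

te_A = (2 + 4·4 + 6)/6 = 24/6 = 4
te_B = (7 + 4·8 + 9)/6 = 48/6 = 8
te_C = (7 + 4·13 + 25)/6 = 84/6 = 14
te_D = (2 + 4·4 + 6)/6 = 24/6 = 4
te_E = (12 + 4·13 + 20)/6 = 84/6 = 14
te_F = (2 + 4·3 + 16)/6 = 30/6 = 5
te_G = (1 + 4·3 + 5)/6 = 18/6 = 3
te_H = (4 + 4·7 + 16)/6 = 48/6 = 8
te_I = (9 + 4·10 + 11)/6 = 60/6 = 10
te_J = (9 + 4·13 + 29)/6 = 90/6 = 15

Forward pass:
ES_A = 0; EF_A = 4
ES_B = 0; EF_B = 8
ES_C = 8; EF_C = 8+14 = 22
ES_D = 4; EF_D = 4+4 = 8
ES_E = 22; EF_E = 22+14 = 36
ES_F = 4; EF_F = 4+5 = 9
ES_G = 22; EF_G = 22+3 = 25
ES_H = 8; EF_H = 8+8 = 16
ES_I = max(EF_C=22, EF_F=9) = 22; EF_I = 22+10 = 32
ES_J = max(EF_E=36, EF_G=25, EF_H=16, EF_I=32) = 36; EF_J = 36+15 = 51
Expected project duration μ = 51 days. Critical path: B → C → E → J.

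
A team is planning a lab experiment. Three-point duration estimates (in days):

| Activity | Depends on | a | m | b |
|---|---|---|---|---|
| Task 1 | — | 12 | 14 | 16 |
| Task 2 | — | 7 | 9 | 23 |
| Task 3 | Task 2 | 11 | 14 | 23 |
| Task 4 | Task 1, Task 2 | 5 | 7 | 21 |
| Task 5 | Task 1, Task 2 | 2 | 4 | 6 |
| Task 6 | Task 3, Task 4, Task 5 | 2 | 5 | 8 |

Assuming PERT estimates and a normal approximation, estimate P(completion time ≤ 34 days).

0.806

te_Task 1 = (12 + 4·14 + 16)/6 = 84/6 = 14; σ²_Task 1 = ((16−12)/6)² = 0.444
te_Task 2 = (7 + 4·9 + 23)/6 = 66/6 = 11; σ²_Task 2 = ((23−7)/6)² = 7.111
te_Task 3 = (11 + 4·14 + 23)/6 = 90/6 = 15; σ²_Task 3 = ((23−11)/6)² = 4.000
te_Task 4 = (5 + 4·7 + 21)/6 = 54/6 = 9; σ²_Task 4 = ((21−5)/6)² = 7.111
te_Task 5 = (2 + 4·4 + 6)/6 = 24/6 = 4; σ²_Task 5 = ((6−2)/6)² = 0.444
te_Task 6 = (2 + 4·5 + 8)/6 = 30/6 = 5; σ²_Task 6 = ((8−2)/6)² = 1.000

Forward pass:
ES_Task 1 = 0; EF_Task 1 = 14
ES_Task 2 = 0; EF_Task 2 = 11
ES_Task 3 = 11; EF_Task 3 = 11+15 = 26
ES_Task 4 = max(EF_Task 1=14, EF_Task 2=11) = 14; EF_Task 4 = 14+9 = 23
ES_Task 5 = max(EF_Task 1=14, EF_Task 2=11) = 14; EF_Task 5 = 14+4 = 18
ES_Task 6 = max(EF_Task 3=26, EF_Task 4=23, EF_Task 5=18) = 26; EF_Task 6 = 26+5 = 31
Expected project duration μ = 31 days. Critical path: Task 2 → Task 3 → Task 6.

Variance along critical path = 7.111 + 4.000 + 1.000 = 12.111; σ = √12.111 = 3.480 days.
Z = (34 − 31) / 3.480 = 0.862
P(T ≤ 34) = Φ(0.862) ≈ 0.806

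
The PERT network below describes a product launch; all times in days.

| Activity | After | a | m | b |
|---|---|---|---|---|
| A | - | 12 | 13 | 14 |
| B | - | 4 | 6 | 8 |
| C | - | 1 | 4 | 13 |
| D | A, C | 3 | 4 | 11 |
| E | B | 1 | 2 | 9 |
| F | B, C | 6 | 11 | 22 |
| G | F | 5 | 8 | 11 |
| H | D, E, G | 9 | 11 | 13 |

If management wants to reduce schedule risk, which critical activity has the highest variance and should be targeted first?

F

te_A = (12 + 4·13 + 14)/6 = 78/6 = 13; σ²_A = ((14−12)/6)² = 0.111
te_B = (4 + 4·6 + 8)/6 = 36/6 = 6; σ²_B = ((8−4)/6)² = 0.444
te_C = (1 + 4·4 + 13)/6 = 30/6 = 5; σ²_C = ((13−1)/6)² = 4.000
te_D = (3 + 4·4 + 11)/6 = 30/6 = 5; σ²_D = ((11−3)/6)² = 1.778
te_E = (1 + 4·2 + 9)/6 = 18/6 = 3; σ²_E = ((9−1)/6)² = 1.778
te_F = (6 + 4·11 + 22)/6 = 72/6 = 12; σ²_F = ((22−6)/6)² = 7.111
te_G = (5 + 4·8 + 11)/6 = 48/6 = 8; σ²_G = ((11−5)/6)² = 1.000
te_H = (9 + 4·11 + 13)/6 = 66/6 = 11; σ²_H = ((13−9)/6)² = 0.444

Forward pass:
ES_A = 0; EF_A = 13
ES_B = 0; EF_B = 6
ES_C = 0; EF_C = 5
ES_D = max(EF_A=13, EF_C=5) = 13; EF_D = 13+5 = 18
ES_E = 6; EF_E = 6+3 = 9
ES_F = max(EF_B=6, EF_C=5) = 6; EF_F = 6+12 = 18
ES_G = 18; EF_G = 18+8 = 26
ES_H = max(EF_D=18, EF_E=9, EF_G=26) = 26; EF_H = 26+11 = 37
Expected project duration μ = 37 days. Critical path: B → F → G → H.

Variances on critical path: σ²_B=0.444, σ²_F=7.111, σ²_G=1.000, σ²_H=0.444.
Largest is σ²_F = 7.111.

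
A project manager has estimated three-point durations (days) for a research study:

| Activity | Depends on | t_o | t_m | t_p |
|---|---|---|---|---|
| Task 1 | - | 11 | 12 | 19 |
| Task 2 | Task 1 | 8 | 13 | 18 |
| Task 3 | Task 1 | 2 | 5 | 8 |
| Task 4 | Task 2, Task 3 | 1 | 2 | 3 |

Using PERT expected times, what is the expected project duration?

te_Task 1 = (11 + 4·12 + 19)/6 = 78/6 = 13
te_Task 2 = (8 + 4·13 + 18)/6 = 78/6 = 13
te_Task 3 = (2 + 4·5 + 8)/6 = 30/6 = 5
te_Task 4 = (1 + 4·2 + 3)/6 = 12/6 = 2

Forward pass:
ES_Task 1 = 0; EF_Task 1 = 13
ES_Task 2 = 13; EF_Task 2 = 13+13 = 26
ES_Task 3 = 13; EF_Task 3 = 13+5 = 18
ES_Task 4 = max(EF_Task 2=26, EF_Task 3=18) = 26; EF_Task 4 = 26+2 = 28
Expected project duration μ = 28 days. Critical path: Task 1 → Task 2 → Task 4.

28 days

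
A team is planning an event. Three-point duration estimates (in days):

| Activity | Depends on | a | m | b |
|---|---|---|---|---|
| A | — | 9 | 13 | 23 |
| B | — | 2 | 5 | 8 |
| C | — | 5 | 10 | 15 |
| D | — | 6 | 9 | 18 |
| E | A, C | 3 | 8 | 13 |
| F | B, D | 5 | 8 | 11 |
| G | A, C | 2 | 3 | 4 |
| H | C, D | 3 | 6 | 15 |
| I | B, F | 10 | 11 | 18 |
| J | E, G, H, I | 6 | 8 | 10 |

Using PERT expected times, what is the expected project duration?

te_A = (9 + 4·13 + 23)/6 = 84/6 = 14
te_B = (2 + 4·5 + 8)/6 = 30/6 = 5
te_C = (5 + 4·10 + 15)/6 = 60/6 = 10
te_D = (6 + 4·9 + 18)/6 = 60/6 = 10
te_E = (3 + 4·8 + 13)/6 = 48/6 = 8
te_F = (5 + 4·8 + 11)/6 = 48/6 = 8
te_G = (2 + 4·3 + 4)/6 = 18/6 = 3
te_H = (3 + 4·6 + 15)/6 = 42/6 = 7
te_I = (10 + 4·11 + 18)/6 = 72/6 = 12
te_J = (6 + 4·8 + 10)/6 = 48/6 = 8

Forward pass:
ES_A = 0; EF_A = 14
ES_B = 0; EF_B = 5
ES_C = 0; EF_C = 10
ES_D = 0; EF_D = 10
ES_E = max(EF_A=14, EF_C=10) = 14; EF_E = 14+8 = 22
ES_F = max(EF_B=5, EF_D=10) = 10; EF_F = 10+8 = 18
ES_G = max(EF_A=14, EF_C=10) = 14; EF_G = 14+3 = 17
ES_H = max(EF_C=10, EF_D=10) = 10; EF_H = 10+7 = 17
ES_I = max(EF_B=5, EF_F=18) = 18; EF_I = 18+12 = 30
ES_J = max(EF_E=22, EF_G=17, EF_H=17, EF_I=30) = 30; EF_J = 30+8 = 38
Expected project duration μ = 38 days. Critical path: D → F → I → J.

38 days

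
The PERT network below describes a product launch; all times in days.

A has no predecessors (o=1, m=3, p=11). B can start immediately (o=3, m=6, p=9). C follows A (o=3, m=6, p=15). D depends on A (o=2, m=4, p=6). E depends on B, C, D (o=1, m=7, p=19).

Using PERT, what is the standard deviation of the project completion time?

te_A = (1 + 4·3 + 11)/6 = 24/6 = 4; σ²_A = ((11−1)/6)² = 2.778
te_B = (3 + 4·6 + 9)/6 = 36/6 = 6; σ²_B = ((9−3)/6)² = 1.000
te_C = (3 + 4·6 + 15)/6 = 42/6 = 7; σ²_C = ((15−3)/6)² = 4.000
te_D = (2 + 4·4 + 6)/6 = 24/6 = 4; σ²_D = ((6−2)/6)² = 0.444
te_E = (1 + 4·7 + 19)/6 = 48/6 = 8; σ²_E = ((19−1)/6)² = 9.000

Forward pass:
ES_A = 0; EF_A = 4
ES_B = 0; EF_B = 6
ES_C = 4; EF_C = 4+7 = 11
ES_D = 4; EF_D = 4+4 = 8
ES_E = max(EF_B=6, EF_C=11, EF_D=8) = 11; EF_E = 11+8 = 19
Expected project duration μ = 19 days. Critical path: A → C → E.

Variance along critical path = 2.778 + 4.000 + 9.000 = 15.778
σ = √15.778 = 3.972 days

3.97 days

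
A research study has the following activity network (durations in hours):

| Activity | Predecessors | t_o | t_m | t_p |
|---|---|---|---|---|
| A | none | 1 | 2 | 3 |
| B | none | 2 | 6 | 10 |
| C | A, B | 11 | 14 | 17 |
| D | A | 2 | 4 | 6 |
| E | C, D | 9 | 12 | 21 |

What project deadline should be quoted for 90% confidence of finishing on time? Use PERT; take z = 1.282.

te_A = (1 + 4·2 + 3)/6 = 12/6 = 2; σ²_A = ((3−1)/6)² = 0.111
te_B = (2 + 4·6 + 10)/6 = 36/6 = 6; σ²_B = ((10−2)/6)² = 1.778
te_C = (11 + 4·14 + 17)/6 = 84/6 = 14; σ²_C = ((17−11)/6)² = 1.000
te_D = (2 + 4·4 + 6)/6 = 24/6 = 4; σ²_D = ((6−2)/6)² = 0.444
te_E = (9 + 4·12 + 21)/6 = 78/6 = 13; σ²_E = ((21−9)/6)² = 4.000

Forward pass:
ES_A = 0; EF_A = 2
ES_B = 0; EF_B = 6
ES_C = max(EF_A=2, EF_B=6) = 6; EF_C = 6+14 = 20
ES_D = 2; EF_D = 2+4 = 6
ES_E = max(EF_C=20, EF_D=6) = 20; EF_E = 20+13 = 33
Expected project duration μ = 33 hours. Critical path: B → C → E.

Variance along critical path = 1.778 + 1.000 + 4.000 = 6.778; σ = 2.603 hours.
D = μ + z·σ = 33 + 1.282·2.603 = 36.3 hours

36.3 hours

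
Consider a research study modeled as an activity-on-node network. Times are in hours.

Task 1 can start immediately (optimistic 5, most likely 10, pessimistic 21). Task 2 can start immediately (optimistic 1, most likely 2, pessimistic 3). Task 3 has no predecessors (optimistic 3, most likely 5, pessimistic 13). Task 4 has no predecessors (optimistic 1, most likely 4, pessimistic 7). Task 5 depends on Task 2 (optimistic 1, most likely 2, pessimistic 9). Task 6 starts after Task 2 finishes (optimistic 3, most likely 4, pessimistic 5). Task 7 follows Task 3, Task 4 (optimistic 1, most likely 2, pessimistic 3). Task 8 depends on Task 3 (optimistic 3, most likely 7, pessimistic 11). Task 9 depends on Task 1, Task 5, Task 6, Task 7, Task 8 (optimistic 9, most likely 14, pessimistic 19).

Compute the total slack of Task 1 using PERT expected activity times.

te_Task 1 = (5 + 4·10 + 21)/6 = 66/6 = 11
te_Task 2 = (1 + 4·2 + 3)/6 = 12/6 = 2
te_Task 3 = (3 + 4·5 + 13)/6 = 36/6 = 6
te_Task 4 = (1 + 4·4 + 7)/6 = 24/6 = 4
te_Task 5 = (1 + 4·2 + 9)/6 = 18/6 = 3
te_Task 6 = (3 + 4·4 + 5)/6 = 24/6 = 4
te_Task 7 = (1 + 4·2 + 3)/6 = 12/6 = 2
te_Task 8 = (3 + 4·7 + 11)/6 = 42/6 = 7
te_Task 9 = (9 + 4·14 + 19)/6 = 84/6 = 14

Forward pass:
ES_Task 1 = 0; EF_Task 1 = 11
ES_Task 2 = 0; EF_Task 2 = 2
ES_Task 3 = 0; EF_Task 3 = 6
ES_Task 4 = 0; EF_Task 4 = 4
ES_Task 5 = 2; EF_Task 5 = 2+3 = 5
ES_Task 6 = 2; EF_Task 6 = 2+4 = 6
ES_Task 7 = max(EF_Task 3=6, EF_Task 4=4) = 6; EF_Task 7 = 6+2 = 8
ES_Task 8 = 6; EF_Task 8 = 6+7 = 13
ES_Task 9 = max(EF_Task 1=11, EF_Task 5=5, EF_Task 6=6, EF_Task 7=8, EF_Task 8=13) = 13; EF_Task 9 = 13+14 = 27
Expected project duration μ = 27 hours. Critical path: Task 3 → Task 8 → Task 9.

Backward pass:
LF_Task 9 = 27; LS_Task 9 = 27−14 = 13
LF_Task 8 = LS_Task 9 = 13; LS_Task 8 = 13−7 = 6
LF_Task 7 = LS_Task 9 = 13; LS_Task 7 = 13−2 = 11
LF_Task 6 = LS_Task 9 = 13; LS_Task 6 = 13−4 = 9
LF_Task 5 = LS_Task 9 = 13; LS_Task 5 = 13−3 = 10
LF_Task 4 = LS_Task 7 = 11; LS_Task 4 = 11−4 = 7
LF_Task 3 = min(LS_Task 7=11, LS_Task 8=6) = 6; LS_Task 3 = 6−6 = 0
LF_Task 2 = min(LS_Task 5=10, LS_Task 6=9) = 9; LS_Task 2 = 9−2 = 7
LF_Task 1 = LS_Task 9 = 13; LS_Task 1 = 13−11 = 2
Slack_Task 1 = LS_Task 1 − ES_Task 1 = 2 − 0 = 2

2 hours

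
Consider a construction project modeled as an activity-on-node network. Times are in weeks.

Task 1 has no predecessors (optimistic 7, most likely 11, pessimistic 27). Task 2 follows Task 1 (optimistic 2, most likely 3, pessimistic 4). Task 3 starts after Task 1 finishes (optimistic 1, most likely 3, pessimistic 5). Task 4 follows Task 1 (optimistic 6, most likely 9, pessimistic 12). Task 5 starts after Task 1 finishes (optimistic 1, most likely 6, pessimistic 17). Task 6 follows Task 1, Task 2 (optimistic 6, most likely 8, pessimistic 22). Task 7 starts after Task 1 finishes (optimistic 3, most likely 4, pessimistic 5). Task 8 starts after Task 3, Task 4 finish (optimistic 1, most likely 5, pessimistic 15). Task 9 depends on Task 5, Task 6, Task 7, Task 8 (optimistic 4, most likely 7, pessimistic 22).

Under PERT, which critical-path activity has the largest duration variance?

te_Task 1 = (7 + 4·11 + 27)/6 = 78/6 = 13; σ²_Task 1 = ((27−7)/6)² = 11.111
te_Task 2 = (2 + 4·3 + 4)/6 = 18/6 = 3; σ²_Task 2 = ((4−2)/6)² = 0.111
te_Task 3 = (1 + 4·3 + 5)/6 = 18/6 = 3; σ²_Task 3 = ((5−1)/6)² = 0.444
te_Task 4 = (6 + 4·9 + 12)/6 = 54/6 = 9; σ²_Task 4 = ((12−6)/6)² = 1.000
te_Task 5 = (1 + 4·6 + 17)/6 = 42/6 = 7; σ²_Task 5 = ((17−1)/6)² = 7.111
te_Task 6 = (6 + 4·8 + 22)/6 = 60/6 = 10; σ²_Task 6 = ((22−6)/6)² = 7.111
te_Task 7 = (3 + 4·4 + 5)/6 = 24/6 = 4; σ²_Task 7 = ((5−3)/6)² = 0.111
te_Task 8 = (1 + 4·5 + 15)/6 = 36/6 = 6; σ²_Task 8 = ((15−1)/6)² = 5.444
te_Task 9 = (4 + 4·7 + 22)/6 = 54/6 = 9; σ²_Task 9 = ((22−4)/6)² = 9.000

Forward pass:
ES_Task 1 = 0; EF_Task 1 = 13
ES_Task 2 = 13; EF_Task 2 = 13+3 = 16
ES_Task 3 = 13; EF_Task 3 = 13+3 = 16
ES_Task 4 = 13; EF_Task 4 = 13+9 = 22
ES_Task 5 = 13; EF_Task 5 = 13+7 = 20
ES_Task 6 = max(EF_Task 1=13, EF_Task 2=16) = 16; EF_Task 6 = 16+10 = 26
ES_Task 7 = 13; EF_Task 7 = 13+4 = 17
ES_Task 8 = max(EF_Task 3=16, EF_Task 4=22) = 22; EF_Task 8 = 22+6 = 28
ES_Task 9 = max(EF_Task 5=20, EF_Task 6=26, EF_Task 7=17, EF_Task 8=28) = 28; EF_Task 9 = 28+9 = 37
Expected project duration μ = 37 weeks. Critical path: Task 1 → Task 4 → Task 8 → Task 9.

Variances on critical path: σ²_Task 1=11.111, σ²_Task 4=1.000, σ²_Task 8=5.444, σ²_Task 9=9.000.
Largest is σ²_Task 1 = 11.111.

Task 1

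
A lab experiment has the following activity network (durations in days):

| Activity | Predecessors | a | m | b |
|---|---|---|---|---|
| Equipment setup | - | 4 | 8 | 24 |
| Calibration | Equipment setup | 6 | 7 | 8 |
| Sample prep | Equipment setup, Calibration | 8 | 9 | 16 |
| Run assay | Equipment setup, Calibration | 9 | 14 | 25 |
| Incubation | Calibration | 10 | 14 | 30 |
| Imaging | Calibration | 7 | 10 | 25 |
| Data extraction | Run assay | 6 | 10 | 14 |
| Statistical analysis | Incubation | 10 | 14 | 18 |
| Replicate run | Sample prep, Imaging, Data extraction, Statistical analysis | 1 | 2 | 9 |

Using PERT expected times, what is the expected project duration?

te_Equipment setup = (4 + 4·8 + 24)/6 = 60/6 = 10
te_Calibration = (6 + 4·7 + 8)/6 = 42/6 = 7
te_Sample prep = (8 + 4·9 + 16)/6 = 60/6 = 10
te_Run assay = (9 + 4·14 + 25)/6 = 90/6 = 15
te_Incubation = (10 + 4·14 + 30)/6 = 96/6 = 16
te_Imaging = (7 + 4·10 + 25)/6 = 72/6 = 12
te_Data extraction = (6 + 4·10 + 14)/6 = 60/6 = 10
te_Statistical analysis = (10 + 4·14 + 18)/6 = 84/6 = 14
te_Replicate run = (1 + 4·2 + 9)/6 = 18/6 = 3

Forward pass:
ES_Equipment setup = 0; EF_Equipment setup = 10
ES_Calibration = 10; EF_Calibration = 10+7 = 17
ES_Sample prep = max(EF_Equipment setup=10, EF_Calibration=17) = 17; EF_Sample prep = 17+10 = 27
ES_Run assay = max(EF_Equipment setup=10, EF_Calibration=17) = 17; EF_Run assay = 17+15 = 32
ES_Incubation = 17; EF_Incubation = 17+16 = 33
ES_Imaging = 17; EF_Imaging = 17+12 = 29
ES_Data extraction = 32; EF_Data extraction = 32+10 = 42
ES_Statistical analysis = 33; EF_Statistical analysis = 33+14 = 47
ES_Replicate run = max(EF_Sample prep=27, EF_Imaging=29, EF_Data extraction=42, EF_Statistical analysis=47) = 47; EF_Replicate run = 47+3 = 50
Expected project duration μ = 50 days. Critical path: Equipment setup → Calibration → Incubation → Statistical analysis → Replicate run.

50 days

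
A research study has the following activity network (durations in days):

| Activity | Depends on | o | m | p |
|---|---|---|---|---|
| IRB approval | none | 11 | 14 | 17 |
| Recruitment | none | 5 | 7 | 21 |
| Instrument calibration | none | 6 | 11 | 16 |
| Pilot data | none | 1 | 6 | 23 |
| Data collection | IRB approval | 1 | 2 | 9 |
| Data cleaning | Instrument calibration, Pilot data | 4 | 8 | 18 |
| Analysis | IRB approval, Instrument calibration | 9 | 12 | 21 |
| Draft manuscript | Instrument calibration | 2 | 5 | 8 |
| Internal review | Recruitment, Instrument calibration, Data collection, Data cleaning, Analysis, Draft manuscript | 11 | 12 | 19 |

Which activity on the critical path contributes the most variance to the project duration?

te_IRB approval = (11 + 4·14 + 17)/6 = 84/6 = 14; σ²_IRB approval = ((17−11)/6)² = 1.000
te_Recruitment = (5 + 4·7 + 21)/6 = 54/6 = 9; σ²_Recruitment = ((21−5)/6)² = 7.111
te_Instrument calibration = (6 + 4·11 + 16)/6 = 66/6 = 11; σ²_Instrument calibration = ((16−6)/6)² = 2.778
te_Pilot data = (1 + 4·6 + 23)/6 = 48/6 = 8; σ²_Pilot data = ((23−1)/6)² = 13.444
te_Data collection = (1 + 4·2 + 9)/6 = 18/6 = 3; σ²_Data collection = ((9−1)/6)² = 1.778
te_Data cleaning = (4 + 4·8 + 18)/6 = 54/6 = 9; σ²_Data cleaning = ((18−4)/6)² = 5.444
te_Analysis = (9 + 4·12 + 21)/6 = 78/6 = 13; σ²_Analysis = ((21−9)/6)² = 4.000
te_Draft manuscript = (2 + 4·5 + 8)/6 = 30/6 = 5; σ²_Draft manuscript = ((8−2)/6)² = 1.000
te_Internal review = (11 + 4·12 + 19)/6 = 78/6 = 13; σ²_Internal review = ((19−11)/6)² = 1.778

Forward pass:
ES_IRB approval = 0; EF_IRB approval = 14
ES_Recruitment = 0; EF_Recruitment = 9
ES_Instrument calibration = 0; EF_Instrument calibration = 11
ES_Pilot data = 0; EF_Pilot data = 8
ES_Data collection = 14; EF_Data collection = 14+3 = 17
ES_Data cleaning = max(EF_Instrument calibration=11, EF_Pilot data=8) = 11; EF_Data cleaning = 11+9 = 20
ES_Analysis = max(EF_IRB approval=14, EF_Instrument calibration=11) = 14; EF_Analysis = 14+13 = 27
ES_Draft manuscript = 11; EF_Draft manuscript = 11+5 = 16
ES_Internal review = max(EF_Recruitment=9, EF_Instrument calibration=11, EF_Data collection=17, EF_Data cleaning=20, EF_Analysis=27, EF_Draft manuscript=16) = 27; EF_Internal review = 27+13 = 40
Expected project duration μ = 40 days. Critical path: IRB approval → Analysis → Internal review.

Variances on critical path: σ²_IRB approval=1.000, σ²_Analysis=4.000, σ²_Internal review=1.778.
Largest is σ²_Analysis = 4.000.

Analysis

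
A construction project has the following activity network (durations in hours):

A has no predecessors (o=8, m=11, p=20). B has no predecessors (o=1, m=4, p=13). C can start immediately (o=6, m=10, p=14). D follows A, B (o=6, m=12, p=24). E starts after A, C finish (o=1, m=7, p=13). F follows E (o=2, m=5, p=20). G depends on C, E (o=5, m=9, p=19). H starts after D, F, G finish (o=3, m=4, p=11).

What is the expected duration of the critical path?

34 hours

te_A = (8 + 4·11 + 20)/6 = 72/6 = 12
te_B = (1 + 4·4 + 13)/6 = 30/6 = 5
te_C = (6 + 4·10 + 14)/6 = 60/6 = 10
te_D = (6 + 4·12 + 24)/6 = 78/6 = 13
te_E = (1 + 4·7 + 13)/6 = 42/6 = 7
te_F = (2 + 4·5 + 20)/6 = 42/6 = 7
te_G = (5 + 4·9 + 19)/6 = 60/6 = 10
te_H = (3 + 4·4 + 11)/6 = 30/6 = 5

Forward pass:
ES_A = 0; EF_A = 12
ES_B = 0; EF_B = 5
ES_C = 0; EF_C = 10
ES_D = max(EF_A=12, EF_B=5) = 12; EF_D = 12+13 = 25
ES_E = max(EF_A=12, EF_C=10) = 12; EF_E = 12+7 = 19
ES_F = 19; EF_F = 19+7 = 26
ES_G = max(EF_C=10, EF_E=19) = 19; EF_G = 19+10 = 29
ES_H = max(EF_D=25, EF_F=26, EF_G=29) = 29; EF_H = 29+5 = 34
Expected project duration μ = 34 hours. Critical path: A → E → G → H.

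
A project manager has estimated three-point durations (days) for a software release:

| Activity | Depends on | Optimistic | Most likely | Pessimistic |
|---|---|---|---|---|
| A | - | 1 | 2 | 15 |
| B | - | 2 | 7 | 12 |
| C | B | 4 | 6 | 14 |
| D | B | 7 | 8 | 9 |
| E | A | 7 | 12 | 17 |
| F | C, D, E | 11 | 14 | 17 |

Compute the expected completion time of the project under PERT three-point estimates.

30 days

te_A = (1 + 4·2 + 15)/6 = 24/6 = 4
te_B = (2 + 4·7 + 12)/6 = 42/6 = 7
te_C = (4 + 4·6 + 14)/6 = 42/6 = 7
te_D = (7 + 4·8 + 9)/6 = 48/6 = 8
te_E = (7 + 4·12 + 17)/6 = 72/6 = 12
te_F = (11 + 4·14 + 17)/6 = 84/6 = 14

Forward pass:
ES_A = 0; EF_A = 4
ES_B = 0; EF_B = 7
ES_C = 7; EF_C = 7+7 = 14
ES_D = 7; EF_D = 7+8 = 15
ES_E = 4; EF_E = 4+12 = 16
ES_F = max(EF_C=14, EF_D=15, EF_E=16) = 16; EF_F = 16+14 = 30
Expected project duration μ = 30 days. Critical path: A → E → F.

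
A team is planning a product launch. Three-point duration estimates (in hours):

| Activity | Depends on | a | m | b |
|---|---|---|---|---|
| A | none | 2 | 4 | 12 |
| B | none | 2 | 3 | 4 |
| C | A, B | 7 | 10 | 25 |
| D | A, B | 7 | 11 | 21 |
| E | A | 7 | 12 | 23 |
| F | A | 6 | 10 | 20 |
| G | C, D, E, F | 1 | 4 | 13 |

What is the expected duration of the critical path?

te_A = (2 + 4·4 + 12)/6 = 30/6 = 5
te_B = (2 + 4·3 + 4)/6 = 18/6 = 3
te_C = (7 + 4·10 + 25)/6 = 72/6 = 12
te_D = (7 + 4·11 + 21)/6 = 72/6 = 12
te_E = (7 + 4·12 + 23)/6 = 78/6 = 13
te_F = (6 + 4·10 + 20)/6 = 66/6 = 11
te_G = (1 + 4·4 + 13)/6 = 30/6 = 5

Forward pass:
ES_A = 0; EF_A = 5
ES_B = 0; EF_B = 3
ES_C = max(EF_A=5, EF_B=3) = 5; EF_C = 5+12 = 17
ES_D = max(EF_A=5, EF_B=3) = 5; EF_D = 5+12 = 17
ES_E = 5; EF_E = 5+13 = 18
ES_F = 5; EF_F = 5+11 = 16
ES_G = max(EF_C=17, EF_D=17, EF_E=18, EF_F=16) = 18; EF_G = 18+5 = 23
Expected project duration μ = 23 hours. Critical path: A → E → G.

23 hours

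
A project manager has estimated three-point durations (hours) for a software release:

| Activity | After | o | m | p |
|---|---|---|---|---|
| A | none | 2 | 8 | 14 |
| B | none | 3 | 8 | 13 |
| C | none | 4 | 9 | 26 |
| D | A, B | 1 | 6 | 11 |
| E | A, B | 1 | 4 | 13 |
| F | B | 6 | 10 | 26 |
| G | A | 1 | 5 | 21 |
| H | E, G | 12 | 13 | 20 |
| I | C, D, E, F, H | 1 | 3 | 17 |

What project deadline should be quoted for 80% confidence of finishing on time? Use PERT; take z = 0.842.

te_A = (2 + 4·8 + 14)/6 = 48/6 = 8; σ²_A = ((14−2)/6)² = 4.000
te_B = (3 + 4·8 + 13)/6 = 48/6 = 8; σ²_B = ((13−3)/6)² = 2.778
te_C = (4 + 4·9 + 26)/6 = 66/6 = 11; σ²_C = ((26−4)/6)² = 13.444
te_D = (1 + 4·6 + 11)/6 = 36/6 = 6; σ²_D = ((11−1)/6)² = 2.778
te_E = (1 + 4·4 + 13)/6 = 30/6 = 5; σ²_E = ((13−1)/6)² = 4.000
te_F = (6 + 4·10 + 26)/6 = 72/6 = 12; σ²_F = ((26−6)/6)² = 11.111
te_G = (1 + 4·5 + 21)/6 = 42/6 = 7; σ²_G = ((21−1)/6)² = 11.111
te_H = (12 + 4·13 + 20)/6 = 84/6 = 14; σ²_H = ((20−12)/6)² = 1.778
te_I = (1 + 4·3 + 17)/6 = 30/6 = 5; σ²_I = ((17−1)/6)² = 7.111

Forward pass:
ES_A = 0; EF_A = 8
ES_B = 0; EF_B = 8
ES_C = 0; EF_C = 11
ES_D = max(EF_A=8, EF_B=8) = 8; EF_D = 8+6 = 14
ES_E = max(EF_A=8, EF_B=8) = 8; EF_E = 8+5 = 13
ES_F = 8; EF_F = 8+12 = 20
ES_G = 8; EF_G = 8+7 = 15
ES_H = max(EF_E=13, EF_G=15) = 15; EF_H = 15+14 = 29
ES_I = max(EF_C=11, EF_D=14, EF_E=13, EF_F=20, EF_H=29) = 29; EF_I = 29+5 = 34
Expected project duration μ = 34 hours. Critical path: A → G → H → I.

Variance along critical path = 4.000 + 11.111 + 1.778 + 7.111 = 24.000; σ = 4.899 hours.
D = μ + z·σ = 34 + 0.842·4.899 = 38.1 hours

38.1 hours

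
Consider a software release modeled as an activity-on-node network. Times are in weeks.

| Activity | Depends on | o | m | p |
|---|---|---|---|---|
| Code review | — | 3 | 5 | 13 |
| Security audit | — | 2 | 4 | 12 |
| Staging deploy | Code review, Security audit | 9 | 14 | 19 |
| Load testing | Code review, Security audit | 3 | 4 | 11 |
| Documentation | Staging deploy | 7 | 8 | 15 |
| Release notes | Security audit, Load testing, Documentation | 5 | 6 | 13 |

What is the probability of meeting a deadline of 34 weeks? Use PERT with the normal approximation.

te_Code review = (3 + 4·5 + 13)/6 = 36/6 = 6; σ²_Code review = ((13−3)/6)² = 2.778
te_Security audit = (2 + 4·4 + 12)/6 = 30/6 = 5; σ²_Security audit = ((12−2)/6)² = 2.778
te_Staging deploy = (9 + 4·14 + 19)/6 = 84/6 = 14; σ²_Staging deploy = ((19−9)/6)² = 2.778
te_Load testing = (3 + 4·4 + 11)/6 = 30/6 = 5; σ²_Load testing = ((11−3)/6)² = 1.778
te_Documentation = (7 + 4·8 + 15)/6 = 54/6 = 9; σ²_Documentation = ((15−7)/6)² = 1.778
te_Release notes = (5 + 4·6 + 13)/6 = 42/6 = 7; σ²_Release notes = ((13−5)/6)² = 1.778

Forward pass:
ES_Code review = 0; EF_Code review = 6
ES_Security audit = 0; EF_Security audit = 5
ES_Staging deploy = max(EF_Code review=6, EF_Security audit=5) = 6; EF_Staging deploy = 6+14 = 20
ES_Load testing = max(EF_Code review=6, EF_Security audit=5) = 6; EF_Load testing = 6+5 = 11
ES_Documentation = 20; EF_Documentation = 20+9 = 29
ES_Release notes = max(EF_Security audit=5, EF_Load testing=11, EF_Documentation=29) = 29; EF_Release notes = 29+7 = 36
Expected project duration μ = 36 weeks. Critical path: Code review → Staging deploy → Documentation → Release notes.

Variance along critical path = 2.778 + 2.778 + 1.778 + 1.778 = 9.111; σ = √9.111 = 3.018 weeks.
Z = (34 − 36) / 3.018 = -0.663
P(T ≤ 34) = Φ(-0.663) ≈ 0.254

0.254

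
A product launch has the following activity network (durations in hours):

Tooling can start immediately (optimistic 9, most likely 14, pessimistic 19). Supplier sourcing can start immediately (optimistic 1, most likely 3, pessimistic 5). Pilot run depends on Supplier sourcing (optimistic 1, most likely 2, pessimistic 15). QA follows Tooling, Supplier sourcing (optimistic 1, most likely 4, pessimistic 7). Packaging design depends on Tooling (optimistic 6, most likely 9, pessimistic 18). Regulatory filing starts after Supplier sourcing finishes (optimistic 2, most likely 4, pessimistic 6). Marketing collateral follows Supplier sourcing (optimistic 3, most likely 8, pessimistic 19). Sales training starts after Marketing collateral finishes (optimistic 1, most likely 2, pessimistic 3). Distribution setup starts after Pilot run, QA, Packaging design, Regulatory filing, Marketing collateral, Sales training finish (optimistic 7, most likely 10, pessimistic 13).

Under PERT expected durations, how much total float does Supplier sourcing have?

10 hours

te_Tooling = (9 + 4·14 + 19)/6 = 84/6 = 14
te_Supplier sourcing = (1 + 4·3 + 5)/6 = 18/6 = 3
te_Pilot run = (1 + 4·2 + 15)/6 = 24/6 = 4
te_QA = (1 + 4·4 + 7)/6 = 24/6 = 4
te_Packaging design = (6 + 4·9 + 18)/6 = 60/6 = 10
te_Regulatory filing = (2 + 4·4 + 6)/6 = 24/6 = 4
te_Marketing collateral = (3 + 4·8 + 19)/6 = 54/6 = 9
te_Sales training = (1 + 4·2 + 3)/6 = 12/6 = 2
te_Distribution setup = (7 + 4·10 + 13)/6 = 60/6 = 10

Forward pass:
ES_Tooling = 0; EF_Tooling = 14
ES_Supplier sourcing = 0; EF_Supplier sourcing = 3
ES_Pilot run = 3; EF_Pilot run = 3+4 = 7
ES_QA = max(EF_Tooling=14, EF_Supplier sourcing=3) = 14; EF_QA = 14+4 = 18
ES_Packaging design = 14; EF_Packaging design = 14+10 = 24
ES_Regulatory filing = 3; EF_Regulatory filing = 3+4 = 7
ES_Marketing collateral = 3; EF_Marketing collateral = 3+9 = 12
ES_Sales training = 12; EF_Sales training = 12+2 = 14
ES_Distribution setup = max(EF_Pilot run=7, EF_QA=18, EF_Packaging design=24, EF_Regulatory filing=7, EF_Marketing collateral=12, EF_Sales training=14) = 24; EF_Distribution setup = 24+10 = 34
Expected project duration μ = 34 hours. Critical path: Tooling → Packaging design → Distribution setup.

Backward pass:
LF_Distribution setup = 34; LS_Distribution setup = 34−10 = 24
LF_Sales training = LS_Distribution setup = 24; LS_Sales training = 24−2 = 22
LF_Marketing collateral = min(LS_Sales training=22, LS_Distribution setup=24) = 22; LS_Marketing collateral = 22−9 = 13
LF_Regulatory filing = LS_Distribution setup = 24; LS_Regulatory filing = 24−4 = 20
LF_Packaging design = LS_Distribution setup = 24; LS_Packaging design = 24−10 = 14
LF_QA = LS_Distribution setup = 24; LS_QA = 24−4 = 20
LF_Pilot run = LS_Distribution setup = 24; LS_Pilot run = 24−4 = 20
LF_Supplier sourcing = min(LS_Pilot run=20, LS_QA=20, LS_Regulatory filing=20, LS_Marketing collateral=13) = 13; LS_Supplier sourcing = 13−3 = 10
LF_Tooling = min(LS_QA=20, LS_Packaging design=14) = 14; LS_Tooling = 14−14 = 0
Slack_Supplier sourcing = LS_Supplier sourcing − ES_Supplier sourcing = 10 − 0 = 10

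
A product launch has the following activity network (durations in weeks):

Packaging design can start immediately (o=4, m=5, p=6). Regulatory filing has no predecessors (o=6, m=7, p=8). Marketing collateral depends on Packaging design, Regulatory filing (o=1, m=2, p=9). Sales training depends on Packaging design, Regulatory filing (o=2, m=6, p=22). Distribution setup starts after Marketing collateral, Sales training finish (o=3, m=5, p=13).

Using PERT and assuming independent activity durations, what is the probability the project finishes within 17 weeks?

0.143

te_Packaging design = (4 + 4·5 + 6)/6 = 30/6 = 5; σ²_Packaging design = ((6−4)/6)² = 0.111
te_Regulatory filing = (6 + 4·7 + 8)/6 = 42/6 = 7; σ²_Regulatory filing = ((8−6)/6)² = 0.111
te_Marketing collateral = (1 + 4·2 + 9)/6 = 18/6 = 3; σ²_Marketing collateral = ((9−1)/6)² = 1.778
te_Sales training = (2 + 4·6 + 22)/6 = 48/6 = 8; σ²_Sales training = ((22−2)/6)² = 11.111
te_Distribution setup = (3 + 4·5 + 13)/6 = 36/6 = 6; σ²_Distribution setup = ((13−3)/6)² = 2.778

Forward pass:
ES_Packaging design = 0; EF_Packaging design = 5
ES_Regulatory filing = 0; EF_Regulatory filing = 7
ES_Marketing collateral = max(EF_Packaging design=5, EF_Regulatory filing=7) = 7; EF_Marketing collateral = 7+3 = 10
ES_Sales training = max(EF_Packaging design=5, EF_Regulatory filing=7) = 7; EF_Sales training = 7+8 = 15
ES_Distribution setup = max(EF_Marketing collateral=10, EF_Sales training=15) = 15; EF_Distribution setup = 15+6 = 21
Expected project duration μ = 21 weeks. Critical path: Regulatory filing → Sales training → Distribution setup.

Variance along critical path = 0.111 + 11.111 + 2.778 = 14.000; σ = √14.000 = 3.742 weeks.
Z = (17 − 21) / 3.742 = -1.069
P(T ≤ 17) = Φ(-1.069) ≈ 0.143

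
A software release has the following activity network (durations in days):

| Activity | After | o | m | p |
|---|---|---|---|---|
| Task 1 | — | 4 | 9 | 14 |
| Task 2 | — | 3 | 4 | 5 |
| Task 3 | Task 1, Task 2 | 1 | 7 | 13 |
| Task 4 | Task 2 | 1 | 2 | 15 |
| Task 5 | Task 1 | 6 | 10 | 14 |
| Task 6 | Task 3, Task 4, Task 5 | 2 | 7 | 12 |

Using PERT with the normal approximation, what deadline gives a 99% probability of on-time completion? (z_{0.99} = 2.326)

32.3 days

te_Task 1 = (4 + 4·9 + 14)/6 = 54/6 = 9; σ²_Task 1 = ((14−4)/6)² = 2.778
te_Task 2 = (3 + 4·4 + 5)/6 = 24/6 = 4; σ²_Task 2 = ((5−3)/6)² = 0.111
te_Task 3 = (1 + 4·7 + 13)/6 = 42/6 = 7; σ²_Task 3 = ((13−1)/6)² = 4.000
te_Task 4 = (1 + 4·2 + 15)/6 = 24/6 = 4; σ²_Task 4 = ((15−1)/6)² = 5.444
te_Task 5 = (6 + 4·10 + 14)/6 = 60/6 = 10; σ²_Task 5 = ((14−6)/6)² = 1.778
te_Task 6 = (2 + 4·7 + 12)/6 = 42/6 = 7; σ²_Task 6 = ((12−2)/6)² = 2.778

Forward pass:
ES_Task 1 = 0; EF_Task 1 = 9
ES_Task 2 = 0; EF_Task 2 = 4
ES_Task 3 = max(EF_Task 1=9, EF_Task 2=4) = 9; EF_Task 3 = 9+7 = 16
ES_Task 4 = 4; EF_Task 4 = 4+4 = 8
ES_Task 5 = 9; EF_Task 5 = 9+10 = 19
ES_Task 6 = max(EF_Task 3=16, EF_Task 4=8, EF_Task 5=19) = 19; EF_Task 6 = 19+7 = 26
Expected project duration μ = 26 days. Critical path: Task 1 → Task 5 → Task 6.

Variance along critical path = 2.778 + 1.778 + 2.778 = 7.333; σ = 2.708 days.
D = μ + z·σ = 26 + 2.326·2.708 = 32.3 days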